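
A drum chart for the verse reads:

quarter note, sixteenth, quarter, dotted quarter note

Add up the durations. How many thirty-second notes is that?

Express everything in thirty-second notes: quarter note = 8; sixteenth = 2; quarter = 8; dotted quarter note = 12.
Total: 8 + 2 + 8 + 12 = 30 thirty-second notes.

30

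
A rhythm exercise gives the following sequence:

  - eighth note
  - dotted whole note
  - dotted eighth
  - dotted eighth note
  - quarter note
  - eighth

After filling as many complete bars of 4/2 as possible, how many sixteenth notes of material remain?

One bar of 4/2 = 32 sixteenth notes.
Each duration in sixteenth notes: eighth note = 2; dotted whole note = 24; dotted eighth = 3; dotted eighth note = 3; quarter note = 4; eighth = 2.
Altogether 2 + 24 + 3 + 3 + 4 + 2 = 38.
38 ÷ 32 = 1 complete bar with 6 sixteenth notes remaining.

6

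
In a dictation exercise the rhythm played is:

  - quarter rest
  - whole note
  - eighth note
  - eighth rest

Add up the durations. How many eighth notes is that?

Working in eighth notes: quarter rest = 2; whole note = 8; eighth note = 1; eighth rest = 1.
Adding: 2 + 8 + 1 + 1 = 12 eighth notes.

12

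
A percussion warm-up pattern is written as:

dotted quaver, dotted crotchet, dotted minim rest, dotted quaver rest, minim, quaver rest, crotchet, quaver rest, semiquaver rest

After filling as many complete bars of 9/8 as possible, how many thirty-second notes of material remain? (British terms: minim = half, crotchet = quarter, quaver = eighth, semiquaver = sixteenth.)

One bar of 9/8 = 18 sixteenth notes.
Working in sixteenth notes: dotted quaver = 3; dotted crotchet = 6; dotted minim rest = 12; dotted quaver rest = 3; minim = 8; quaver rest = 2; crotchet = 4; quaver rest = 2; semiquaver rest = 1.
Altogether 3 + 6 + 12 + 3 + 8 + 2 + 4 + 2 + 1 = 41.
41 ÷ 18 = 2 complete bars with 5 sixteenth notes remaining = 10 thirty-second notes.

10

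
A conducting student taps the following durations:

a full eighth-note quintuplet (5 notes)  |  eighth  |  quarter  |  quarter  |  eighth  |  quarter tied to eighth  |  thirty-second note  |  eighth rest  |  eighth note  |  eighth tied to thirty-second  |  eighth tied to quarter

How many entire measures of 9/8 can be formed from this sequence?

2

One bar of 9/8 = 36 thirty-second notes.
In thirty-second notes: a full eighth-note quintuplet (5 notes) (five quintuplet eighths span one half) = 16; eighth = 4; quarter = 8; quarter = 8; eighth = 4; quarter tied to eighth (quarter + eighth) = 12; thirty-second note = 1; eighth rest = 4; eighth note = 4; eighth tied to thirty-second (eighth + thirty-second) = 5; eighth tied to quarter (eighth + quarter) = 12.
Total: 16 + 4 + 8 + 8 + 4 + 12 + 1 + 4 + 4 + 5 + 12 = 78.
78 ÷ 36 = 2 complete bars with 6 left over.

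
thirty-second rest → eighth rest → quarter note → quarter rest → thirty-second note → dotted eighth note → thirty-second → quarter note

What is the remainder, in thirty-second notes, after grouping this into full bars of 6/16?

One bar of 6/16 = 12 thirty-second notes.
In thirty-second notes: thirty-second rest = 1; eighth rest = 4; quarter note = 8; quarter rest = 8; thirty-second note = 1; dotted eighth note = 6; thirty-second = 1; quarter note = 8.
Sum: 1 + 4 + 8 + 8 + 1 + 6 + 1 + 8 = 37.
37 ÷ 12 = 3 complete bars with 1 thirty-second note remaining.

1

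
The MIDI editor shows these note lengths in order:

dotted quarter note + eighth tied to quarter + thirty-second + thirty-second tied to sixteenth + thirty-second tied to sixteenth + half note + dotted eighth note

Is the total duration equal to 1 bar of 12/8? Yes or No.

One bar of 12/8 = 48 thirty-second notes.
In thirty-second notes: dotted quarter note = 12; eighth tied to quarter (eighth + quarter) = 12; thirty-second = 1; thirty-second tied to sixteenth (thirty-second + sixteenth) = 3; thirty-second tied to sixteenth (thirty-second + sixteenth) = 3; half note = 16; dotted eighth note = 6.
Sum: 12 + 12 + 1 + 3 + 3 + 16 + 6 = 53.
53 exceeds 48, so the answer is No.

No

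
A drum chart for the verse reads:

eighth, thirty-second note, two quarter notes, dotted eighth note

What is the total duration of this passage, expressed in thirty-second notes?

27

Express everything in thirty-second notes: eighth = 4; thirty-second note = 1; quarter note = 8; quarter note = 8; dotted eighth note = 6.
Altogether 4 + 1 + 8 + 8 + 6 = 27 thirty-second notes.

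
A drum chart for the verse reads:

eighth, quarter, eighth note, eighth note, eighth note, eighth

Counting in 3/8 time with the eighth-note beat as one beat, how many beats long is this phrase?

7

One eighth-note beat = 2 sixteenth notes.
Each duration in sixteenth notes: eighth = 2; quarter = 4; eighth note = 2; eighth note = 2; eighth note = 2; eighth = 2.
Total: 2 + 4 + 2 + 2 + 2 + 2 = 14.
14 ÷ 2 = 7 beats.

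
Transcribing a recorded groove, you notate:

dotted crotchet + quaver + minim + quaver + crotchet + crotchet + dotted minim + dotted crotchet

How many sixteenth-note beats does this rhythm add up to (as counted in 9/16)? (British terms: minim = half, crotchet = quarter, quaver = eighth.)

44

One sixteenth-note beat = 2 thirty-second notes.
Express everything in thirty-second notes: dotted crotchet = 12; quaver = 4; minim = 16; quaver = 4; crotchet = 8; crotchet = 8; dotted minim = 24; dotted crotchet = 12.
Total: 12 + 4 + 16 + 4 + 8 + 8 + 24 + 12 = 88.
88 ÷ 2 = 44 beats.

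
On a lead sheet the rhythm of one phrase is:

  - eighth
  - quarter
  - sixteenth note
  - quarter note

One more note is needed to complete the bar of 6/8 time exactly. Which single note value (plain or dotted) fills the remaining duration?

sixteenth note

The bar of 6/8 = 12 sixteenth notes.
In sixteenth notes: eighth = 2; quarter = 4; sixteenth note = 1; quarter note = 4.
Adding: 2 + 4 + 1 + 4 = 11.
Remaining: 12 − 11 = 1 sixteenth note, which is a sixteenth note.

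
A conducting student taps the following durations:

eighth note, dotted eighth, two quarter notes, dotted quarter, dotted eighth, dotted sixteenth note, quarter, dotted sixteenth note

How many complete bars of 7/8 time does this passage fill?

One bar of 7/8 = 28 thirty-second notes.
Each duration in thirty-second notes: eighth note = 4; dotted eighth = 6; quarter note = 8; quarter note = 8; dotted quarter = 12; dotted eighth = 6; dotted sixteenth note = 3; quarter = 8; dotted sixteenth note = 3.
Altogether 4 + 6 + 8 + 8 + 12 + 6 + 3 + 8 + 3 = 58.
58 ÷ 28 = 2 complete bars with 2 left over.

2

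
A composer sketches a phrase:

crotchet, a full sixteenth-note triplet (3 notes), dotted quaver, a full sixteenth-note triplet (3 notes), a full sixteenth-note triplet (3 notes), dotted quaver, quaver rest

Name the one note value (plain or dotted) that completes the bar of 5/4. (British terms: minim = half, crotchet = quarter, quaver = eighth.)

The bar of 5/4 = 20 sixteenth notes.
In sixteenth notes: crotchet = 4; a full sixteenth-note triplet (3 notes) (three triplet sixteenths span one eighth) = 2; dotted quaver = 3; a full sixteenth-note triplet (3 notes) (three triplet sixteenths span one eighth) = 2; a full sixteenth-note triplet (3 notes) (three triplet sixteenths span one eighth) = 2; dotted quaver = 3; quaver rest = 2.
Adding: 4 + 2 + 3 + 2 + 2 + 3 + 2 = 18.
Remaining: 20 − 18 = 2 sixteenth notes, which is a eighth note.

eighth note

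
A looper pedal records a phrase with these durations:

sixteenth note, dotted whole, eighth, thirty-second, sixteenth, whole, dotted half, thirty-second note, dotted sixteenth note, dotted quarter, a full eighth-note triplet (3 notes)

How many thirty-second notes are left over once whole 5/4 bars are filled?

17

One bar of 5/4 = 40 thirty-second notes.
Each duration in thirty-second notes: sixteenth note = 2; dotted whole = 48; eighth = 4; thirty-second = 1; sixteenth = 2; whole = 32; dotted half = 24; thirty-second note = 1; dotted sixteenth note = 3; dotted quarter = 12; a full eighth-note triplet (3 notes) (three triplet eighths span one quarter) = 8.
Total: 2 + 48 + 4 + 1 + 2 + 32 + 24 + 1 + 3 + 12 + 8 = 137.
137 ÷ 40 = 3 complete bars with 17 thirty-second notes remaining.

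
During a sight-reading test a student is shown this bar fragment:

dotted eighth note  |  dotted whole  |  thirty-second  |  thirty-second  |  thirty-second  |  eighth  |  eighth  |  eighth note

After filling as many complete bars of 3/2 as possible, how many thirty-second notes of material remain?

One bar of 3/2 = 48 thirty-second notes.
Working in thirty-second notes: dotted eighth note = 6; dotted whole = 48; thirty-second = 1; thirty-second = 1; thirty-second = 1; eighth = 4; eighth = 4; eighth note = 4.
Sum: 6 + 48 + 1 + 1 + 1 + 4 + 4 + 4 = 69.
69 ÷ 48 = 1 complete bar with 21 thirty-second notes remaining.

21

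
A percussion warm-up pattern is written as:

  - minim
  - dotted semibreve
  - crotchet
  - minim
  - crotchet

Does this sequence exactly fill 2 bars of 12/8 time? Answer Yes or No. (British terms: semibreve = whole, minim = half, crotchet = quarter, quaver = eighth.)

Yes

One bar of 12/8 = 6 quarter notes, so 2 bars = 12.
Working in quarter notes: minim = 2; dotted semibreve = 6; crotchet = 1; minim = 2; crotchet = 1.
Altogether 2 + 6 + 1 + 2 + 1 = 12.
12 equals 12, so the answer is Yes.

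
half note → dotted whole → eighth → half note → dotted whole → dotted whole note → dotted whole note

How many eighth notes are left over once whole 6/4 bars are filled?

One bar of 6/4 = 12 eighth notes.
In eighth notes: half note = 4; dotted whole = 12; eighth = 1; half note = 4; dotted whole = 12; dotted whole note = 12; dotted whole note = 12.
Altogether 4 + 12 + 1 + 4 + 12 + 12 + 12 = 57.
57 ÷ 12 = 4 complete bars with 9 eighth notes remaining.

9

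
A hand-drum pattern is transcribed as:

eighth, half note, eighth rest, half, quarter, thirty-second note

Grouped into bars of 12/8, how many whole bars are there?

1

One bar of 12/8 = 48 thirty-second notes.
Convert each value to thirty-second notes: eighth = 4; half note = 16; eighth rest = 4; half = 16; quarter = 8; thirty-second note = 1.
Altogether 4 + 16 + 4 + 16 + 8 + 1 = 49.
49 ÷ 48 = 1 complete bar with 1 left over.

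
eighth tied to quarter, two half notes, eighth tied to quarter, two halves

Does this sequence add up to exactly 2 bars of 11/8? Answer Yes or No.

One bar of 11/8 = 11 eighth notes, so 2 bars = 22.
Working in eighth notes: eighth tied to quarter (eighth + quarter) = 3; half note = 4; half note = 4; eighth tied to quarter (eighth + quarter) = 3; half = 4; half = 4.
Total: 3 + 4 + 4 + 3 + 4 + 4 = 22.
22 equals 22, so the answer is Yes.

Yes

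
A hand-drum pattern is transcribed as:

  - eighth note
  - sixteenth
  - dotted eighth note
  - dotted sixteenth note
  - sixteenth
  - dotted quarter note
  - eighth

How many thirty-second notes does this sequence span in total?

Convert each value to thirty-second notes: eighth note = 4; sixteenth = 2; dotted eighth note = 6; dotted sixteenth note = 3; sixteenth = 2; dotted quarter note = 12; eighth = 4.
Sum: 4 + 2 + 6 + 3 + 2 + 12 + 4 = 33 thirty-second notes.

33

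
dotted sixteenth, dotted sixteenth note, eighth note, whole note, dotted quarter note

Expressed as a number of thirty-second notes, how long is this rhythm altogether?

Working in thirty-second notes: dotted sixteenth = 3; dotted sixteenth note = 3; eighth note = 4; whole note = 32; dotted quarter note = 12.
Total: 3 + 3 + 4 + 32 + 12 = 54 thirty-second notes.

54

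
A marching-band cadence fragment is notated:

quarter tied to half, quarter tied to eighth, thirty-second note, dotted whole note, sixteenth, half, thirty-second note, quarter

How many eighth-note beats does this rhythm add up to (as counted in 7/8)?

28

One eighth-note beat = 4 thirty-second notes.
In thirty-second notes: quarter tied to half (quarter + half) = 24; quarter tied to eighth (quarter + eighth) = 12; thirty-second note = 1; dotted whole note = 48; sixteenth = 2; half = 16; thirty-second note = 1; quarter = 8.
Sum: 24 + 12 + 1 + 48 + 2 + 16 + 1 + 8 = 112.
112 ÷ 4 = 28 beats.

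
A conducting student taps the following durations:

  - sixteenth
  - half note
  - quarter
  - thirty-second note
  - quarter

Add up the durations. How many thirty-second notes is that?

35

In thirty-second notes: sixteenth = 2; half note = 16; quarter = 8; thirty-second note = 1; quarter = 8.
Adding: 2 + 16 + 8 + 1 + 8 = 35 thirty-second notes.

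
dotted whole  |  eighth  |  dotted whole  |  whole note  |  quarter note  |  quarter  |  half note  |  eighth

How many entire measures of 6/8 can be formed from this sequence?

7

One bar of 6/8 = 6 eighth notes.
Each duration in eighth notes: dotted whole = 12; eighth = 1; dotted whole = 12; whole note = 8; quarter note = 2; quarter = 2; half note = 4; eighth = 1.
Adding: 12 + 1 + 12 + 8 + 2 + 2 + 4 + 1 = 42.
42 ÷ 6 = 7 complete bars with 0 left over.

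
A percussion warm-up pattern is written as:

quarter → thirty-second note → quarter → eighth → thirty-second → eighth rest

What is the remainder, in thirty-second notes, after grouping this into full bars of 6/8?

One bar of 6/8 = 24 thirty-second notes.
In thirty-second notes: quarter = 8; thirty-second note = 1; quarter = 8; eighth = 4; thirty-second = 1; eighth rest = 4.
Sum: 8 + 1 + 8 + 4 + 1 + 4 = 26.
26 ÷ 24 = 1 complete bar with 2 thirty-second notes remaining.

2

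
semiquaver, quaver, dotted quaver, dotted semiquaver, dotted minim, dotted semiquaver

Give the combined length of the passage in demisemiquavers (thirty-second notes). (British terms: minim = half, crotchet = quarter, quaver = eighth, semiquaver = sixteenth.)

Working in thirty-second notes: semiquaver = 2; quaver = 4; dotted quaver = 6; dotted semiquaver = 3; dotted minim = 24; dotted semiquaver = 3.
Adding: 2 + 4 + 6 + 3 + 24 + 3 = 42 thirty-second notes.

42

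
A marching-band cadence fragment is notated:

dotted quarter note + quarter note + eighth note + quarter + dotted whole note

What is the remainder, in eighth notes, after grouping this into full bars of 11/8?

One bar of 11/8 = 11 eighth notes.
In eighth notes: dotted quarter note = 3; quarter note = 2; eighth note = 1; quarter = 2; dotted whole note = 12.
Altogether 3 + 2 + 1 + 2 + 12 = 20.
20 ÷ 11 = 1 complete bar with 9 eighth notes remaining.

9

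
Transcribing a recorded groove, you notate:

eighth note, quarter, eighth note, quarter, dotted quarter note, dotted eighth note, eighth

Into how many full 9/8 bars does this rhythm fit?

1

One bar of 9/8 = 18 sixteenth notes.
Convert each value to sixteenth notes: eighth note = 2; quarter = 4; eighth note = 2; quarter = 4; dotted quarter note = 6; dotted eighth note = 3; eighth = 2.
Altogether 2 + 4 + 2 + 4 + 6 + 3 + 2 = 23.
23 ÷ 18 = 1 complete bar with 5 left over.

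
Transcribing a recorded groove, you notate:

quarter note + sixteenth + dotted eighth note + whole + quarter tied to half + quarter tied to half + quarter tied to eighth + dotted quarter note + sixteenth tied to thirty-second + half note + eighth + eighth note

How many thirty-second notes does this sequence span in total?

147

Working in thirty-second notes: quarter note = 8; sixteenth = 2; dotted eighth note = 6; whole = 32; quarter tied to half (quarter + half) = 24; quarter tied to half (quarter + half) = 24; quarter tied to eighth (quarter + eighth) = 12; dotted quarter note = 12; sixteenth tied to thirty-second (sixteenth + thirty-second) = 3; half note = 16; eighth = 4; eighth note = 4.
Altogether 8 + 2 + 6 + 32 + 24 + 24 + 12 + 12 + 3 + 16 + 4 + 4 = 147 thirty-second notes.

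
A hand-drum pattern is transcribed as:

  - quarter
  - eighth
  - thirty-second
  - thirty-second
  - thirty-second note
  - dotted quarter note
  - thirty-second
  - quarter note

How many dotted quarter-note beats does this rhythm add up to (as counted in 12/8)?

3

One dotted quarter-note beat = 12 thirty-second notes.
Each duration in thirty-second notes: quarter = 8; eighth = 4; thirty-second = 1; thirty-second = 1; thirty-second note = 1; dotted quarter note = 12; thirty-second = 1; quarter note = 8.
Sum: 8 + 4 + 1 + 1 + 1 + 12 + 1 + 8 = 36.
36 ÷ 12 = 3 beats.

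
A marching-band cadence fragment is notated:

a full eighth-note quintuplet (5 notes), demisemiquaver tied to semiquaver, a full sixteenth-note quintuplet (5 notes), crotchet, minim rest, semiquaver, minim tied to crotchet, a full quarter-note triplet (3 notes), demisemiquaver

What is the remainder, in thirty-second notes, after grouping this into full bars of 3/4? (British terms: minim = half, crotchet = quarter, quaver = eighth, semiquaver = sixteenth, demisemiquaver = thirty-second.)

22

One bar of 3/4 = 24 thirty-second notes.
Convert each value to thirty-second notes: a full eighth-note quintuplet (5 notes) (five quintuplet eighths span one half) = 16; demisemiquaver tied to semiquaver (demisemiquaver + semiquaver) = 3; a full sixteenth-note quintuplet (5 notes) (five quintuplet sixteenths span one quarter) = 8; crotchet = 8; minim rest = 16; semiquaver = 2; minim tied to crotchet (minim + crotchet) = 24; a full quarter-note triplet (3 notes) (three triplet quarters span one half) = 16; demisemiquaver = 1.
Sum: 16 + 3 + 8 + 8 + 16 + 2 + 24 + 16 + 1 = 94.
94 ÷ 24 = 3 complete bars with 22 thirty-second notes remaining.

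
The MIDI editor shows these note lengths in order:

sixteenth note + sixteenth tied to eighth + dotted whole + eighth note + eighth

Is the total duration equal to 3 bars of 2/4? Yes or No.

One bar of 2/4 = 8 sixteenth notes, so 3 bars = 24.
Each duration in sixteenth notes: sixteenth note = 1; sixteenth tied to eighth (sixteenth + eighth) = 3; dotted whole = 24; eighth note = 2; eighth = 2.
Total: 1 + 3 + 24 + 2 + 2 = 32.
32 exceeds 24, so the answer is No.

No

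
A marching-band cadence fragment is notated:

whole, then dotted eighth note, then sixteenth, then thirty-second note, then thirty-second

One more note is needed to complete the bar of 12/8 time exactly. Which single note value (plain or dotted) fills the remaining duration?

The bar of 12/8 = 48 thirty-second notes.
Convert each value to thirty-second notes: whole = 32; dotted eighth note = 6; sixteenth = 2; thirty-second note = 1; thirty-second = 1.
Sum: 32 + 6 + 2 + 1 + 1 = 42.
Remaining: 48 − 42 = 6 thirty-second notes, which is a dotted eighth note.

dotted eighth note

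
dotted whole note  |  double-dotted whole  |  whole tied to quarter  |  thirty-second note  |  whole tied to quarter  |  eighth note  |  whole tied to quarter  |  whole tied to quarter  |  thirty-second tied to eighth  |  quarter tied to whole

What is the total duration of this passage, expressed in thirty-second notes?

314

Each duration in thirty-second notes: dotted whole note = 48; double-dotted whole = 56; whole tied to quarter (whole + quarter) = 40; thirty-second note = 1; whole tied to quarter (whole + quarter) = 40; eighth note = 4; whole tied to quarter (whole + quarter) = 40; whole tied to quarter (whole + quarter) = 40; thirty-second tied to eighth (thirty-second + eighth) = 5; quarter tied to whole (quarter + whole) = 40.
Altogether 48 + 56 + 40 + 1 + 40 + 4 + 40 + 40 + 5 + 40 = 314 thirty-second notes.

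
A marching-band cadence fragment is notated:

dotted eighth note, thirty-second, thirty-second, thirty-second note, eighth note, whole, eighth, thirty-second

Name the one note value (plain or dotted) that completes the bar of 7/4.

dotted eighth note

The bar of 7/4 = 56 thirty-second notes.
Express everything in thirty-second notes: dotted eighth note = 6; thirty-second = 1; thirty-second = 1; thirty-second note = 1; eighth note = 4; whole = 32; eighth = 4; thirty-second = 1.
Total: 6 + 1 + 1 + 1 + 4 + 32 + 4 + 1 = 50.
Remaining: 56 − 50 = 6 thirty-second notes, which is a dotted eighth note.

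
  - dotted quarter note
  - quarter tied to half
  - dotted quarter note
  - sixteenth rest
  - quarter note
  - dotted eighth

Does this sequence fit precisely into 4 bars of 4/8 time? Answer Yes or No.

Yes

One bar of 4/8 = 8 sixteenth notes, so 4 bars = 32.
Working in sixteenth notes: dotted quarter note = 6; quarter tied to half (quarter + half) = 12; dotted quarter note = 6; sixteenth rest = 1; quarter note = 4; dotted eighth = 3.
Sum: 6 + 12 + 6 + 1 + 4 + 3 = 32.
32 equals 32, so the answer is Yes.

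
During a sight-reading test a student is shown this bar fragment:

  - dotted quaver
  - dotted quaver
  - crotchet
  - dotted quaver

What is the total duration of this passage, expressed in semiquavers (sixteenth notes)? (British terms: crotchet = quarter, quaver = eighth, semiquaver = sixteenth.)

13

Express everything in sixteenth notes: dotted quaver = 3; dotted quaver = 3; crotchet = 4; dotted quaver = 3.
Total: 3 + 3 + 4 + 3 = 13 sixteenth notes.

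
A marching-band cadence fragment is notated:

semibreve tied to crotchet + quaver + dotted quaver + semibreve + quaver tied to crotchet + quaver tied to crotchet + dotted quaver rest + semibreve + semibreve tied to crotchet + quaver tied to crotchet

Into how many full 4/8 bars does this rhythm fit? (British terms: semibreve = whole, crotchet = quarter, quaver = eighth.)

One bar of 4/8 = 8 sixteenth notes.
Convert each value to sixteenth notes: semibreve tied to crotchet (semibreve + crotchet) = 20; quaver = 2; dotted quaver = 3; semibreve = 16; quaver tied to crotchet (quaver + crotchet) = 6; quaver tied to crotchet (quaver + crotchet) = 6; dotted quaver rest = 3; semibreve = 16; semibreve tied to crotchet (semibreve + crotchet) = 20; quaver tied to crotchet (quaver + crotchet) = 6.
Total: 20 + 2 + 3 + 16 + 6 + 6 + 3 + 16 + 20 + 6 = 98.
98 ÷ 8 = 12 complete bars with 2 left over.

12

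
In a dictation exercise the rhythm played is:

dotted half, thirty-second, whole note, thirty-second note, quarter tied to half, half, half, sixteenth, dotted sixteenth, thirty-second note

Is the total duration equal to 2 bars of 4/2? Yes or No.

One bar of 4/2 = 64 thirty-second notes, so 2 bars = 128.
In thirty-second notes: dotted half = 24; thirty-second = 1; whole note = 32; thirty-second note = 1; quarter tied to half (quarter + half) = 24; half = 16; half = 16; sixteenth = 2; dotted sixteenth = 3; thirty-second note = 1.
Adding: 24 + 1 + 32 + 1 + 24 + 16 + 16 + 2 + 3 + 1 = 120.
120 falls short of 128, so the answer is No.

No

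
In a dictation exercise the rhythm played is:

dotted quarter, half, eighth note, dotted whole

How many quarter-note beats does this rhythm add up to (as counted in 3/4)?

One quarter-note beat = 2 eighth notes.
Working in eighth notes: dotted quarter = 3; half = 4; eighth note = 1; dotted whole = 12.
Adding: 3 + 4 + 1 + 12 = 20.
20 ÷ 2 = 10 beats.

10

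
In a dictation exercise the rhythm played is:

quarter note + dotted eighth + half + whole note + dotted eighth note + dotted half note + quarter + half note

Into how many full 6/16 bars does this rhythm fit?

One bar of 6/16 = 6 sixteenth notes.
Convert each value to sixteenth notes: quarter note = 4; dotted eighth = 3; half = 8; whole note = 16; dotted eighth note = 3; dotted half note = 12; quarter = 4; half note = 8.
Altogether 4 + 3 + 8 + 16 + 3 + 12 + 4 + 8 = 58.
58 ÷ 6 = 9 complete bars with 4 left over.

9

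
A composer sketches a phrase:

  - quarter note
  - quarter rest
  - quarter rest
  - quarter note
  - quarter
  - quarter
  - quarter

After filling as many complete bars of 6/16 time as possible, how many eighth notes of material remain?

One bar of 6/16 = 3 eighth notes.
Working in eighth notes: quarter note = 2; quarter rest = 2; quarter rest = 2; quarter note = 2; quarter = 2; quarter = 2; quarter = 2.
Sum: 2 + 2 + 2 + 2 + 2 + 2 + 2 = 14.
14 ÷ 3 = 4 complete bars with 2 eighth notes remaining.

2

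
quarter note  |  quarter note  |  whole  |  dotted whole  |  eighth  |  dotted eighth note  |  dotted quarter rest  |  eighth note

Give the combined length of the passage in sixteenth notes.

61

Working in sixteenth notes: quarter note = 4; quarter note = 4; whole = 16; dotted whole = 24; eighth = 2; dotted eighth note = 3; dotted quarter rest = 6; eighth note = 2.
Altogether 4 + 4 + 16 + 24 + 2 + 3 + 6 + 2 = 61 sixteenth notes.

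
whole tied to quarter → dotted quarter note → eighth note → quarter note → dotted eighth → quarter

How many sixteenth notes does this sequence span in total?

Express everything in sixteenth notes: whole tied to quarter (whole + quarter) = 20; dotted quarter note = 6; eighth note = 2; quarter note = 4; dotted eighth = 3; quarter = 4.
Altogether 20 + 6 + 2 + 4 + 3 + 4 = 39 sixteenth notes.

39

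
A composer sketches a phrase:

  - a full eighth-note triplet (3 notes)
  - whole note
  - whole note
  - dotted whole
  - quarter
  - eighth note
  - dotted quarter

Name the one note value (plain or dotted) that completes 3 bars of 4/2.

dotted whole note

3 bars of 4/2 = 48 eighth notes.
Convert each value to eighth notes: a full eighth-note triplet (3 notes) (three triplet eighths span one quarter) = 2; whole note = 8; whole note = 8; dotted whole = 12; quarter = 2; eighth note = 1; dotted quarter = 3.
Adding: 2 + 8 + 8 + 12 + 2 + 1 + 3 = 36.
Remaining: 48 − 36 = 12 eighth notes, which is a dotted whole note.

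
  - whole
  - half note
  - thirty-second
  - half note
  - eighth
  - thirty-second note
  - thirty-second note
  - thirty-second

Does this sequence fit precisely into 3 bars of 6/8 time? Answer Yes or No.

One bar of 6/8 = 24 thirty-second notes, so 3 bars = 72.
Working in thirty-second notes: whole = 32; half note = 16; thirty-second = 1; half note = 16; eighth = 4; thirty-second note = 1; thirty-second note = 1; thirty-second = 1.
Sum: 32 + 16 + 1 + 16 + 4 + 1 + 1 + 1 = 72.
72 equals 72, so the answer is Yes.

Yes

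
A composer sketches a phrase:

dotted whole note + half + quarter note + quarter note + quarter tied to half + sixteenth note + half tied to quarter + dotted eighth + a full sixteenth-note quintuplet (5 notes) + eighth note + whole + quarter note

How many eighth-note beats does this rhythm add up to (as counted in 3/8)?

47

One eighth-note beat = 2 sixteenth notes.
Express everything in sixteenth notes: dotted whole note = 24; half = 8; quarter note = 4; quarter note = 4; quarter tied to half (quarter + half) = 12; sixteenth note = 1; half tied to quarter (half + quarter) = 12; dotted eighth = 3; a full sixteenth-note quintuplet (5 notes) (five quintuplet sixteenths span one quarter) = 4; eighth note = 2; whole = 16; quarter note = 4.
Adding: 24 + 8 + 4 + 4 + 12 + 1 + 12 + 3 + 4 + 2 + 16 + 4 = 94.
94 ÷ 2 = 47 beats.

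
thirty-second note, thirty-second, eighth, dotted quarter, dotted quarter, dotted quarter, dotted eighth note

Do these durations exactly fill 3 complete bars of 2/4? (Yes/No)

Yes

One bar of 2/4 = 16 thirty-second notes, so 3 bars = 48.
Working in thirty-second notes: thirty-second note = 1; thirty-second = 1; eighth = 4; dotted quarter = 12; dotted quarter = 12; dotted quarter = 12; dotted eighth note = 6.
Adding: 1 + 1 + 4 + 12 + 12 + 12 + 6 = 48.
48 equals 48, so the answer is Yes.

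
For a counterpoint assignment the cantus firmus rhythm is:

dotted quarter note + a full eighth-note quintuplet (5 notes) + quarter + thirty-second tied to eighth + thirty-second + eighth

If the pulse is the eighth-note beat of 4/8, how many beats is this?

11.5

One eighth-note beat = 4 thirty-second notes.
Each duration in thirty-second notes: dotted quarter note = 12; a full eighth-note quintuplet (5 notes) (five quintuplet eighths span one half) = 16; quarter = 8; thirty-second tied to eighth (thirty-second + eighth) = 5; thirty-second = 1; eighth = 4.
Altogether 12 + 16 + 8 + 5 + 1 + 4 = 46.
46 ÷ 4 = 11.5 beats.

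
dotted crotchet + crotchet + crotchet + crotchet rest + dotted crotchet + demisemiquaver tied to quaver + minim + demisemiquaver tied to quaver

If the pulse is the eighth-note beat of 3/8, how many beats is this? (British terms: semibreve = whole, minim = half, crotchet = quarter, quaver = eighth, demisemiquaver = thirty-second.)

18.5

One eighth-note beat = 4 thirty-second notes.
Each duration in thirty-second notes: dotted crotchet = 12; crotchet = 8; crotchet = 8; crotchet rest = 8; dotted crotchet = 12; demisemiquaver tied to quaver (demisemiquaver + quaver) = 5; minim = 16; demisemiquaver tied to quaver (demisemiquaver + quaver) = 5.
Adding: 12 + 8 + 8 + 8 + 12 + 5 + 16 + 5 = 74.
74 ÷ 4 = 18.5 beats.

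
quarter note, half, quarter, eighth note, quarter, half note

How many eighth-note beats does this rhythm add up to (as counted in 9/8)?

One eighth-note beat = 2 sixteenth notes.
Convert each value to sixteenth notes: quarter note = 4; half = 8; quarter = 4; eighth note = 2; quarter = 4; half note = 8.
Altogether 4 + 8 + 4 + 2 + 4 + 8 = 30.
30 ÷ 2 = 15 beats.

15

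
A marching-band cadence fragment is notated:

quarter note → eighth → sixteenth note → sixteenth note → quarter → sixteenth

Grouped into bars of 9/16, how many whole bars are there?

1

One bar of 9/16 = 9 sixteenth notes.
Express everything in sixteenth notes: quarter note = 4; eighth = 2; sixteenth note = 1; sixteenth note = 1; quarter = 4; sixteenth = 1.
Total: 4 + 2 + 1 + 1 + 4 + 1 = 13.
13 ÷ 9 = 1 complete bar with 4 left over.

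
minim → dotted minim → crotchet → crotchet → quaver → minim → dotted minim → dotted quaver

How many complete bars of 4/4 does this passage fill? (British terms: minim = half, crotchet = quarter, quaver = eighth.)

3

One bar of 4/4 = 16 sixteenth notes.
Convert each value to sixteenth notes: minim = 8; dotted minim = 12; crotchet = 4; crotchet = 4; quaver = 2; minim = 8; dotted minim = 12; dotted quaver = 3.
Adding: 8 + 12 + 4 + 4 + 2 + 8 + 12 + 3 = 53.
53 ÷ 16 = 3 complete bars with 5 left over.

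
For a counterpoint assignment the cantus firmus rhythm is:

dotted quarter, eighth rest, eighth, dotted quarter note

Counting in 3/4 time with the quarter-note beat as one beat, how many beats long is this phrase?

4

One quarter-note beat = 2 eighth notes.
Convert each value to eighth notes: dotted quarter = 3; eighth rest = 1; eighth = 1; dotted quarter note = 3.
Sum: 3 + 1 + 1 + 3 = 8.
8 ÷ 2 = 4 beats.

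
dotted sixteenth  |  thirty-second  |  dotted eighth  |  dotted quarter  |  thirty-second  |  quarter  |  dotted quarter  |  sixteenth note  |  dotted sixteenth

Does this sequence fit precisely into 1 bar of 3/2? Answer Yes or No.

Yes

One bar of 3/2 = 48 thirty-second notes.
Convert each value to thirty-second notes: dotted sixteenth = 3; thirty-second = 1; dotted eighth = 6; dotted quarter = 12; thirty-second = 1; quarter = 8; dotted quarter = 12; sixteenth note = 2; dotted sixteenth = 3.
Total: 3 + 1 + 6 + 12 + 1 + 8 + 12 + 2 + 3 = 48.
48 equals 48, so the answer is Yes.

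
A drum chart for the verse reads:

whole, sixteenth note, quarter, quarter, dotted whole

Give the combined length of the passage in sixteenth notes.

Each duration in sixteenth notes: whole = 16; sixteenth note = 1; quarter = 4; quarter = 4; dotted whole = 24.
Total: 16 + 1 + 4 + 4 + 24 = 49 sixteenth notes.

49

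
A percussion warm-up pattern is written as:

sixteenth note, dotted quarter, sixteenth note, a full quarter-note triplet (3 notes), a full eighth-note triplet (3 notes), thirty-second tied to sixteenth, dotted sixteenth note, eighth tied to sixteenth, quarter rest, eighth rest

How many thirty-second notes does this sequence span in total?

64

In thirty-second notes: sixteenth note = 2; dotted quarter = 12; sixteenth note = 2; a full quarter-note triplet (3 notes) (three triplet quarters span one half) = 16; a full eighth-note triplet (3 notes) (three triplet eighths span one quarter) = 8; thirty-second tied to sixteenth (thirty-second + sixteenth) = 3; dotted sixteenth note = 3; eighth tied to sixteenth (eighth + sixteenth) = 6; quarter rest = 8; eighth rest = 4.
Adding: 2 + 12 + 2 + 16 + 8 + 3 + 3 + 6 + 8 + 4 = 64 thirty-second notes.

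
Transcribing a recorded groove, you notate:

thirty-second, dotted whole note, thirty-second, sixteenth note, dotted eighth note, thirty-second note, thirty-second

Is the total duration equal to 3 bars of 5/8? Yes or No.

One bar of 5/8 = 20 thirty-second notes, so 3 bars = 60.
Working in thirty-second notes: thirty-second = 1; dotted whole note = 48; thirty-second = 1; sixteenth note = 2; dotted eighth note = 6; thirty-second note = 1; thirty-second = 1.
Total: 1 + 48 + 1 + 2 + 6 + 1 + 1 = 60.
60 equals 60, so the answer is Yes.

Yes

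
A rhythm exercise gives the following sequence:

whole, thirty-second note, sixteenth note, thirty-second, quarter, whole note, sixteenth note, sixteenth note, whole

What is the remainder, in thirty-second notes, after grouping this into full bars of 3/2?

16

One bar of 3/2 = 48 thirty-second notes.
Working in thirty-second notes: whole = 32; thirty-second note = 1; sixteenth note = 2; thirty-second = 1; quarter = 8; whole note = 32; sixteenth note = 2; sixteenth note = 2; whole = 32.
Sum: 32 + 1 + 2 + 1 + 8 + 32 + 2 + 2 + 32 = 112.
112 ÷ 48 = 2 complete bars with 16 thirty-second notes remaining.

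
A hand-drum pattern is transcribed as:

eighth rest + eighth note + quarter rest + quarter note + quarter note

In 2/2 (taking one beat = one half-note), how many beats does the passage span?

2

One half-note beat = 4 eighth notes.
Convert each value to eighth notes: eighth rest = 1; eighth note = 1; quarter rest = 2; quarter note = 2; quarter note = 2.
Sum: 1 + 1 + 2 + 2 + 2 = 8.
8 ÷ 4 = 2 beats.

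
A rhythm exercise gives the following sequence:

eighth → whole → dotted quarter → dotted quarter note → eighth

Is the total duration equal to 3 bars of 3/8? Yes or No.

One bar of 3/8 = 3 eighth notes, so 3 bars = 9.
Express everything in eighth notes: eighth = 1; whole = 8; dotted quarter = 3; dotted quarter note = 3; eighth = 1.
Altogether 1 + 8 + 3 + 3 + 1 = 16.
16 exceeds 9, so the answer is No.

No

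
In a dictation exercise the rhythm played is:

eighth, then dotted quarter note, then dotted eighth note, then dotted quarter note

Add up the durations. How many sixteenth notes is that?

Working in sixteenth notes: eighth = 2; dotted quarter note = 6; dotted eighth note = 3; dotted quarter note = 6.
Total: 2 + 6 + 3 + 6 = 17 sixteenth notes.

17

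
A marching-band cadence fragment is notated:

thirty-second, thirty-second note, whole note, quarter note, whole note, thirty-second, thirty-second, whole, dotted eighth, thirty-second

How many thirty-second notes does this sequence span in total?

115

In thirty-second notes: thirty-second = 1; thirty-second note = 1; whole note = 32; quarter note = 8; whole note = 32; thirty-second = 1; thirty-second = 1; whole = 32; dotted eighth = 6; thirty-second = 1.
Sum: 1 + 1 + 32 + 8 + 32 + 1 + 1 + 32 + 6 + 1 = 115 thirty-second notes.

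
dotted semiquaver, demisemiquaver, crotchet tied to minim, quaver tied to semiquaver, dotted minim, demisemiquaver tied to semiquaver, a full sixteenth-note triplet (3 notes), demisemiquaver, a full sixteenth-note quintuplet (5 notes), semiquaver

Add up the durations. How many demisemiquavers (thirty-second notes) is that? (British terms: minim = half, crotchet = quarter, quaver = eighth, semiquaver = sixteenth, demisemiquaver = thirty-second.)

In thirty-second notes: dotted semiquaver = 3; demisemiquaver = 1; crotchet tied to minim (crotchet + minim) = 24; quaver tied to semiquaver (quaver + semiquaver) = 6; dotted minim = 24; demisemiquaver tied to semiquaver (demisemiquaver + semiquaver) = 3; a full sixteenth-note triplet (3 notes) (three triplet sixteenths span one eighth) = 4; demisemiquaver = 1; a full sixteenth-note quintuplet (5 notes) (five quintuplet sixteenths span one quarter) = 8; semiquaver = 2.
Sum: 3 + 1 + 24 + 6 + 24 + 3 + 4 + 1 + 8 + 2 = 76 thirty-second notes.

76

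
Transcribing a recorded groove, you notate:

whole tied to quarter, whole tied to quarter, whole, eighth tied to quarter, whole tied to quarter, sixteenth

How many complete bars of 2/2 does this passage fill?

5

One bar of 2/2 = 16 sixteenth notes.
Convert each value to sixteenth notes: whole tied to quarter (whole + quarter) = 20; whole tied to quarter (whole + quarter) = 20; whole = 16; eighth tied to quarter (eighth + quarter) = 6; whole tied to quarter (whole + quarter) = 20; sixteenth = 1.
Adding: 20 + 20 + 16 + 6 + 20 + 1 = 83.
83 ÷ 16 = 5 complete bars with 3 left over.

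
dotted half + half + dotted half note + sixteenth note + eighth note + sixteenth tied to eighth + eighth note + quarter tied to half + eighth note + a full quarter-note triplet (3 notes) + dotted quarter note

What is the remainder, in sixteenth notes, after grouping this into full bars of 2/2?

One bar of 2/2 = 16 sixteenth notes.
Each duration in sixteenth notes: dotted half = 12; half = 8; dotted half note = 12; sixteenth note = 1; eighth note = 2; sixteenth tied to eighth (sixteenth + eighth) = 3; eighth note = 2; quarter tied to half (quarter + half) = 12; eighth note = 2; a full quarter-note triplet (3 notes) (three triplet quarters span one half) = 8; dotted quarter note = 6.
Sum: 12 + 8 + 12 + 1 + 2 + 3 + 2 + 12 + 2 + 8 + 6 = 68.
68 ÷ 16 = 4 complete bars with 4 sixteenth notes remaining.

4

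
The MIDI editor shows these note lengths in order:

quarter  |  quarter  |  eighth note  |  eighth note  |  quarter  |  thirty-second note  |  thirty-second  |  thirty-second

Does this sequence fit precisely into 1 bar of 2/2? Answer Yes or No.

One bar of 2/2 = 32 thirty-second notes.
In thirty-second notes: quarter = 8; quarter = 8; eighth note = 4; eighth note = 4; quarter = 8; thirty-second note = 1; thirty-second = 1; thirty-second = 1.
Sum: 8 + 8 + 4 + 4 + 8 + 1 + 1 + 1 = 35.
35 exceeds 32, so the answer is No.

No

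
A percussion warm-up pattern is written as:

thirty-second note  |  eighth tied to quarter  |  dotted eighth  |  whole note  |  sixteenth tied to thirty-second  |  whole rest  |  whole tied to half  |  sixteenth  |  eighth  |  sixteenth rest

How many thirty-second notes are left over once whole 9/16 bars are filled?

16

One bar of 9/16 = 18 thirty-second notes.
Each duration in thirty-second notes: thirty-second note = 1; eighth tied to quarter (eighth + quarter) = 12; dotted eighth = 6; whole note = 32; sixteenth tied to thirty-second (sixteenth + thirty-second) = 3; whole rest = 32; whole tied to half (whole + half) = 48; sixteenth = 2; eighth = 4; sixteenth rest = 2.
Adding: 1 + 12 + 6 + 32 + 3 + 32 + 48 + 2 + 4 + 2 = 142.
142 ÷ 18 = 7 complete bars with 16 thirty-second notes remaining.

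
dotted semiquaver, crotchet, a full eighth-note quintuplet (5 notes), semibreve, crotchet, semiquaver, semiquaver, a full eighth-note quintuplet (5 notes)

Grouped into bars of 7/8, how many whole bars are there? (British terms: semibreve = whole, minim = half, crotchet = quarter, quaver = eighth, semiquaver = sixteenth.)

One bar of 7/8 = 28 thirty-second notes.
Express everything in thirty-second notes: dotted semiquaver = 3; crotchet = 8; a full eighth-note quintuplet (5 notes) (five quintuplet eighths span one half) = 16; semibreve = 32; crotchet = 8; semiquaver = 2; semiquaver = 2; a full eighth-note quintuplet (5 notes) (five quintuplet eighths span one half) = 16.
Altogether 3 + 8 + 16 + 32 + 8 + 2 + 2 + 16 = 87.
87 ÷ 28 = 3 complete bars with 3 left over.

3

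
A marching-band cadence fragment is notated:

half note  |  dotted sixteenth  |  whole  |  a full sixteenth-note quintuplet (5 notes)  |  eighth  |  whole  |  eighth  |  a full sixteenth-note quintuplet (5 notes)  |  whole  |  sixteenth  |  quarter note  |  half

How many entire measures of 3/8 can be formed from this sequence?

One bar of 3/8 = 12 thirty-second notes.
Each duration in thirty-second notes: half note = 16; dotted sixteenth = 3; whole = 32; a full sixteenth-note quintuplet (5 notes) (five quintuplet sixteenths span one quarter) = 8; eighth = 4; whole = 32; eighth = 4; a full sixteenth-note quintuplet (5 notes) (five quintuplet sixteenths span one quarter) = 8; whole = 32; sixteenth = 2; quarter note = 8; half = 16.
Adding: 16 + 3 + 32 + 8 + 4 + 32 + 4 + 8 + 32 + 2 + 8 + 16 = 165.
165 ÷ 12 = 13 complete bars with 9 left over.

13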